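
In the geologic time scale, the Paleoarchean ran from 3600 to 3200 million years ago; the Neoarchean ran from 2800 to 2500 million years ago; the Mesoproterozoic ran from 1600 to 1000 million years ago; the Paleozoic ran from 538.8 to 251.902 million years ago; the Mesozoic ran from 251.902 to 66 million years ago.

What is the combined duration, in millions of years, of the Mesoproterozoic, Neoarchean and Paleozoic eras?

1186.898 million years

Each duration: Mesoproterozoic = 600; Neoarchean = 300; Paleozoic = 286.898.
Sum: 600 + 300 + 286.898 = 1186.898 Myr.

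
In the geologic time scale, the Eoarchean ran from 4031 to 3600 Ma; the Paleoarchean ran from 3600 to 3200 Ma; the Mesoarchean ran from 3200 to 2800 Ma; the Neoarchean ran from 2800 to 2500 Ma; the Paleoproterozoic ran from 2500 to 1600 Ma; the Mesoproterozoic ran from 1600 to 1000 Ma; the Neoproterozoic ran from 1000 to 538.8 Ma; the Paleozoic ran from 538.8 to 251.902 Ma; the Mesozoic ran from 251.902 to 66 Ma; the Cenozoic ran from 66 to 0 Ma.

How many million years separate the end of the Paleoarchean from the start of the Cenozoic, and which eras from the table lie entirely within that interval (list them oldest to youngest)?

3134 million years; Mesoarchean, Neoarchean, Paleoproterozoic, Mesoproterozoic, Neoproterozoic, Paleozoic, Mesozoic

The Paleoarchean closes at 3200 Ma and the Cenozoic opens at 66 Ma, so the interval is 3200 − 66 = 3134 Myr.
An era fits inside if it starts at or after 3200 Ma and ends at or before 66 Ma; oldest first that gives Mesoarchean, Neoarchean, Paleoproterozoic, Mesoproterozoic, Neoproterozoic, Paleozoic, Mesozoic.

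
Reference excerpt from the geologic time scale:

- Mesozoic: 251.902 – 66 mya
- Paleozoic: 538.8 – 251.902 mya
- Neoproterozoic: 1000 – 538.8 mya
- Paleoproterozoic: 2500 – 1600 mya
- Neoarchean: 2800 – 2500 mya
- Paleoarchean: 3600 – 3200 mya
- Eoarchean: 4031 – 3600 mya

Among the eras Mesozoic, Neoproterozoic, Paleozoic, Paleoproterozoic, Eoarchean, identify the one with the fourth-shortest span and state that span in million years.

Neoproterozoic, 461.2 million years

Durations: Mesozoic 185.902; Neoproterozoic 461.2; Paleozoic 286.898; Paleoproterozoic 900; Eoarchean 431 Myr.
Sorted shortest-first: Mesozoic (185.902), Paleozoic (286.898), Eoarchean (431), Neoproterozoic (461.2), Paleoproterozoic (900).
The fourth shortest is Neoproterozoic at 461.2 Myr.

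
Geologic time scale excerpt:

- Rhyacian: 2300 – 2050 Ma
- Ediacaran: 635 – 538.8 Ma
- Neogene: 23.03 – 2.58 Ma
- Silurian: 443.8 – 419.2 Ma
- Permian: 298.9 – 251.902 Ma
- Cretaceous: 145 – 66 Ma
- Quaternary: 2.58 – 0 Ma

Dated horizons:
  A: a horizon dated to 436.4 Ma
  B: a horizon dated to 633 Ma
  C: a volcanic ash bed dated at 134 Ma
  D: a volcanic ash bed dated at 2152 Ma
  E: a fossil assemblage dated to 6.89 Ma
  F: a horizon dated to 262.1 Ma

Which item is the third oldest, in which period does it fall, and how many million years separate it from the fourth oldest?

A, in the Silurian; 174.3 million years to F

Sorted oldest-first by Ma: D (2152), B (633), A (436.4), F (262.1), C (134), E (6.89).
The third oldest is A at 436.4 Ma, which lies in 443.8–419.2 Ma: the Silurian.
The fourth oldest is F at 262.1 Ma; separation = |436.4 − 262.1| = 174.3 Myr.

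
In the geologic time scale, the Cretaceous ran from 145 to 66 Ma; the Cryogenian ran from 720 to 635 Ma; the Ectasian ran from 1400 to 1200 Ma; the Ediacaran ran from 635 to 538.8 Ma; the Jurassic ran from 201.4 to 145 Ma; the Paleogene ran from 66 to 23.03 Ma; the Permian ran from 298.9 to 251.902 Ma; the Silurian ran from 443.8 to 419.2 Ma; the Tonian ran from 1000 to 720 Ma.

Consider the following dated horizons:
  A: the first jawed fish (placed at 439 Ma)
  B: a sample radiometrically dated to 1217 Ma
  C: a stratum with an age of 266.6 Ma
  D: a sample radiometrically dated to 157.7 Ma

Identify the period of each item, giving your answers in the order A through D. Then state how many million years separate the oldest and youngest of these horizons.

A — Silurian; B — Ectasian; C — Permian; D — Jurassic; span 1059.3 million years

Match each age against the start–end ranges in the excerpt: A = 439 Ma → Silurian (443.8–419.2); B = 1217 Ma → Ectasian (1400–1200); C = 266.6 Ma → Permian (298.9–251.902); D = 157.7 Ma → Jurassic (201.4–145).
The largest age is 1217 Ma and the smallest is 157.7 Ma; their difference is 1059.3 Myr.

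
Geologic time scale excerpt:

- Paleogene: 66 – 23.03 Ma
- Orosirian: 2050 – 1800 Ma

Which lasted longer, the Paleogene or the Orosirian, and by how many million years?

Paleogene: 66 − 23.03 = 42.97 Myr.
Orosirian: 2050 − 1800 = 250 Myr.
Difference: 250 − 42.97 = 207.03 Myr, so the Orosirian was longer.

Orosirian, by 207.03 million years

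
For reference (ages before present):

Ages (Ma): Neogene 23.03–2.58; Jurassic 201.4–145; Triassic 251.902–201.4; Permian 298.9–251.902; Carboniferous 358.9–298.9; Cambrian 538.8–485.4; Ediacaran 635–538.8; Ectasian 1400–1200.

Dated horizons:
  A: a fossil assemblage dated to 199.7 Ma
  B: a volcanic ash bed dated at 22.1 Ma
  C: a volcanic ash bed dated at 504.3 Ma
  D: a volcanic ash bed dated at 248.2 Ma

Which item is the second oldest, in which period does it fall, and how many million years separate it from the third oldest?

D, in the Triassic; 48.5 million years to A

Larger Ma means older, so oldest first: C 504.3 > D 248.2 > A 199.7 > B 22.1.
Counting 2 along gives D (248.2 Ma); the excerpt puts that inside the Triassic, 251.902–201.4 Ma.
Next in line is A (199.7 Ma), and 248.2 − 199.7 = 48.5 Myr.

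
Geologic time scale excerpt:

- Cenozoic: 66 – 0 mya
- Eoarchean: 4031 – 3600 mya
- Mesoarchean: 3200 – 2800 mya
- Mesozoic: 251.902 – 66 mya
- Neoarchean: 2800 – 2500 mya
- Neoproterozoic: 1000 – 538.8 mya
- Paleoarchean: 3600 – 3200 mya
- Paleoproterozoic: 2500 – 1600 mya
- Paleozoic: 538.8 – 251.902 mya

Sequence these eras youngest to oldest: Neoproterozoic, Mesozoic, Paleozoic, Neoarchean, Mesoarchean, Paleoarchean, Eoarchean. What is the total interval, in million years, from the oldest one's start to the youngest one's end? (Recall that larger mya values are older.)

Start ages (Ma): Eoarchean 4031, Paleoarchean 3600, Mesoarchean 3200, Neoarchean 2800, Neoproterozoic 1000, Paleozoic 538.8, Mesozoic 251.902.
Ordered youngest to oldest: Mesozoic, Paleozoic, Neoproterozoic, Neoarchean, Mesoarchean, Paleoarchean, Eoarchean.
Span = 4031 − 66 = 3965 Myr.

Mesozoic → Paleozoic → Neoproterozoic → Neoarchean → Mesoarchean → Paleoarchean → Eoarchean; total span 3965 Myr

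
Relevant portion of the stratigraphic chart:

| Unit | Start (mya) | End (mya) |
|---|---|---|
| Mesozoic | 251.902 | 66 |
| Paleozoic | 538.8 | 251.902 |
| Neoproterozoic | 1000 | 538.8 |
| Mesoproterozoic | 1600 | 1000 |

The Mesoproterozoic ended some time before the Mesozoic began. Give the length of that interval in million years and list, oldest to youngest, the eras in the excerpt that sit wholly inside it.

The Mesoproterozoic closes at 1000 Ma and the Mesozoic opens at 251.902 Ma, so the interval is 1000 − 251.902 = 748.098 Myr.
An era fits inside if it starts at or after 1000 Ma and ends at or before 251.902 Ma; oldest first that gives Neoproterozoic, Paleozoic.

748.098 million years; Neoproterozoic, Paleozoic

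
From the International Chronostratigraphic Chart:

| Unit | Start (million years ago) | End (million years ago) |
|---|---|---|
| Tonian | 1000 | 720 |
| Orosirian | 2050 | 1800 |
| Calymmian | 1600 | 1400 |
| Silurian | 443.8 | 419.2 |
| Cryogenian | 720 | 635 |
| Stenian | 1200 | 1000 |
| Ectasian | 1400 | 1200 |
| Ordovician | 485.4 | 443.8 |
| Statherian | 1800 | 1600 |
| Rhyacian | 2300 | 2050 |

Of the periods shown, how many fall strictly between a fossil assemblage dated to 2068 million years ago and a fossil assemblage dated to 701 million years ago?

6

The older date is 2068 Ma and the younger is 701 Ma.
Periods with start < 2068 and end > 701 Ma: Orosirian (2050–1800), Statherian (1800–1600), Calymmian (1600–1400), Ectasian (1400–1200), Stenian (1200–1000), Tonian (1000–720).
That is 6 complete periods.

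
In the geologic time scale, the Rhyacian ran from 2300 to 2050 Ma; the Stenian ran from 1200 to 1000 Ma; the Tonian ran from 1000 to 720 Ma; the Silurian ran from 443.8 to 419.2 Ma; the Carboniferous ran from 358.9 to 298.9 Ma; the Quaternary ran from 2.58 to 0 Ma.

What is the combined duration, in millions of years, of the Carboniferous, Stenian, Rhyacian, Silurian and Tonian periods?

Each duration: Carboniferous = 60; Stenian = 200; Rhyacian = 250; Silurian = 24.6; Tonian = 280.
Sum: 60 + 200 + 250 + 24.6 + 280 = 814.6 Myr.

814.6 million years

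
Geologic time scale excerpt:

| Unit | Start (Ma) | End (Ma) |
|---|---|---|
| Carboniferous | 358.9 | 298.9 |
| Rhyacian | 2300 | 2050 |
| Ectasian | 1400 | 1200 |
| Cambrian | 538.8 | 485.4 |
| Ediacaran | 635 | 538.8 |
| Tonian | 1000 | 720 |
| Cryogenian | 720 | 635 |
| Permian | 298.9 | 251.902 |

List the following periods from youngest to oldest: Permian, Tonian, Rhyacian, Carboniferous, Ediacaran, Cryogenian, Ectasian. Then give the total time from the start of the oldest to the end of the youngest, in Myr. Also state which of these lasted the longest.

Permian → Carboniferous → Ediacaran → Cryogenian → Tonian → Ectasian → Rhyacian; total span 2048.098 Myr; longest is Tonian

Start ages (Ma): Rhyacian 2300, Ectasian 1400, Tonian 1000, Cryogenian 720, Ediacaran 635, Carboniferous 358.9, Permian 298.9.
Ordered youngest to oldest: Permian, Carboniferous, Ediacaran, Cryogenian, Tonian, Ectasian, Rhyacian.
Span = 2300 − 251.902 = 2048.098 Myr.
Durations: Rhyacian 250, Ectasian 200, Permian 46.998, Carboniferous 60, Ediacaran 96.2, Cryogenian 85, Tonian 280 → longest is Tonian (280 Myr).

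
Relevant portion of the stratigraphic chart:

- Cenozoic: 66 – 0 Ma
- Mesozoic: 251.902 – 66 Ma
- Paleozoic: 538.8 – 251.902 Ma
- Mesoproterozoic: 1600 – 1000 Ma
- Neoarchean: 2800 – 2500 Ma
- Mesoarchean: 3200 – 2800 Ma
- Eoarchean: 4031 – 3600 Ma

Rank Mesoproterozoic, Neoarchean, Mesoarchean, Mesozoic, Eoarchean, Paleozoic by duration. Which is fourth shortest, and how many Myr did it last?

Mesoarchean, 400 million years

Start − end for each: Mesoproterozoic 1600 − 1000 = 600; Neoarchean 2800 − 2500 = 300; Mesoarchean 3200 − 2800 = 400; Mesozoic 251.902 − 66 = 185.902; Eoarchean 4031 − 3600 = 431; Paleozoic 538.8 − 251.902 = 286.898.
Ranking these from shortest: Mesozoic < Paleozoic < Neoarchean < Mesoarchean < Eoarchean < Mesoproterozoic.
Position 4 in that ranking is Mesoarchean, which lasted 400 Myr.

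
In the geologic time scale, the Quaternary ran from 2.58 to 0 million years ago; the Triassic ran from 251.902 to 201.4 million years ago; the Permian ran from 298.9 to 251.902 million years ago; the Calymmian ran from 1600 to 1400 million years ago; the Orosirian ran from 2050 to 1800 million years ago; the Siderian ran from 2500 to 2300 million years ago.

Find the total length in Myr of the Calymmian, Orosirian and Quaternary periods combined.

Each duration: Calymmian = 200; Orosirian = 250; Quaternary = 2.58.
Sum: 200 + 250 + 2.58 = 452.58 Myr.

452.58 million years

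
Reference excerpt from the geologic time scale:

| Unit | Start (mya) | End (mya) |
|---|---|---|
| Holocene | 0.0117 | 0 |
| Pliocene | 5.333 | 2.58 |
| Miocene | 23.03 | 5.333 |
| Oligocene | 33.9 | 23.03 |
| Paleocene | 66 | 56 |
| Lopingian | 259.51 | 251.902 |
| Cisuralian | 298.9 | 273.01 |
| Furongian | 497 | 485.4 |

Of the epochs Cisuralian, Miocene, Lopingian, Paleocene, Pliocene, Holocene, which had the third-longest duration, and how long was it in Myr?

Start − end for each: Cisuralian 298.9 − 273.01 = 25.89; Miocene 23.03 − 5.333 = 17.697; Lopingian 259.51 − 251.902 = 7.608; Paleocene 66 − 56 = 10; Pliocene 5.333 − 2.58 = 2.753; Holocene 0.0117 − 0 = 0.0117.
Ranking these from longest: Cisuralian > Miocene > Paleocene > Lopingian > Pliocene > Holocene.
Position 3 in that ranking is Paleocene, which lasted 10 Myr.

Paleocene, 10 million years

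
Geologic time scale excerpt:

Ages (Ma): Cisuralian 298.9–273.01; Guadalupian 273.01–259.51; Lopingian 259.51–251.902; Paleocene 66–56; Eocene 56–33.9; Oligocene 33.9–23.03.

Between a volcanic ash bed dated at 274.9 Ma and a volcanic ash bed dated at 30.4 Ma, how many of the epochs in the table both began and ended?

4

The older date is 274.9 Ma and the younger is 30.4 Ma.
Epochs with start < 274.9 and end > 30.4 Ma: Guadalupian (273.01–259.51), Lopingian (259.51–251.902), Paleocene (66–56), Eocene (56–33.9).
That is 4 complete epochs.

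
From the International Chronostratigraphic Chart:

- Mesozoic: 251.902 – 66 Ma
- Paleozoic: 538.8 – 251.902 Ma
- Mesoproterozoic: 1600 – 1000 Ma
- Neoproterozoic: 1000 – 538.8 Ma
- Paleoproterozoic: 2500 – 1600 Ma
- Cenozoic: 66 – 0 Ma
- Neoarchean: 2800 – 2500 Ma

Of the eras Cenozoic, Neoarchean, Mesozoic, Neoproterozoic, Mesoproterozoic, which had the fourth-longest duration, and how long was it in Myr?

Durations: Cenozoic 66; Neoarchean 300; Mesozoic 185.902; Neoproterozoic 461.2; Mesoproterozoic 600 Myr.
Sorted longest-first: Mesoproterozoic (600), Neoproterozoic (461.2), Neoarchean (300), Mesozoic (185.902), Cenozoic (66).
The fourth longest is Mesozoic at 185.902 Myr.

Mesozoic, 185.902 million years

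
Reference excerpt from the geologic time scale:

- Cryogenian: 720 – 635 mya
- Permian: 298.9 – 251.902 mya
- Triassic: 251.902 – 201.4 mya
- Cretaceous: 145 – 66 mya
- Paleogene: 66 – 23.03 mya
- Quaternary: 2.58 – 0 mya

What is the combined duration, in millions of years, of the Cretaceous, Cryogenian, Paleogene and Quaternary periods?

209.55 million years

Each duration: Cretaceous = 79; Cryogenian = 85; Paleogene = 42.97; Quaternary = 2.58.
Sum: 79 + 85 + 42.97 + 2.58 = 209.55 Myr.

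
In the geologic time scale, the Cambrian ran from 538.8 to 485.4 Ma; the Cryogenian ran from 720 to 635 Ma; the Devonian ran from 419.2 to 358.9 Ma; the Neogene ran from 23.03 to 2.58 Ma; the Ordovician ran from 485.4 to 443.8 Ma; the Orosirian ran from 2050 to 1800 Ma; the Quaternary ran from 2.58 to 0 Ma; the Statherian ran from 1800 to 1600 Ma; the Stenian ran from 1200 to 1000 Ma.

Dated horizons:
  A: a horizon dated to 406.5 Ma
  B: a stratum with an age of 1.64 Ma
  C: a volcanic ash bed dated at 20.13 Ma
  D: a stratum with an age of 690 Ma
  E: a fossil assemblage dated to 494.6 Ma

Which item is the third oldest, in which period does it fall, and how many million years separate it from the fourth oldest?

Larger Ma means older, so oldest first: D 690 > E 494.6 > A 406.5 > C 20.13 > B 1.64.
Counting 3 along gives A (406.5 Ma); the excerpt puts that inside the Devonian, 419.2–358.9 Ma.
Next in line is C (20.13 Ma), and 406.5 − 20.13 = 386.37 Myr.

A, in the Devonian; 386.37 million years to C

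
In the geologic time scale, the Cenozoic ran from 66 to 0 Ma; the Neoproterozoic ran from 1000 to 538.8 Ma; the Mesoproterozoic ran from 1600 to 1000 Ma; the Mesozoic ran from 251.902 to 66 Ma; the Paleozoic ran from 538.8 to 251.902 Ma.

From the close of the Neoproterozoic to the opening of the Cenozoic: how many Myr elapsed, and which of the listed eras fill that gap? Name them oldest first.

472.8 million years; Paleozoic, Mesozoic

The Neoproterozoic closes at 538.8 Ma and the Cenozoic opens at 66 Ma, so the interval is 538.8 − 66 = 472.8 Myr.
An era fits inside if it starts at or after 538.8 Ma and ends at or before 66 Ma; oldest first that gives Paleozoic, Mesozoic.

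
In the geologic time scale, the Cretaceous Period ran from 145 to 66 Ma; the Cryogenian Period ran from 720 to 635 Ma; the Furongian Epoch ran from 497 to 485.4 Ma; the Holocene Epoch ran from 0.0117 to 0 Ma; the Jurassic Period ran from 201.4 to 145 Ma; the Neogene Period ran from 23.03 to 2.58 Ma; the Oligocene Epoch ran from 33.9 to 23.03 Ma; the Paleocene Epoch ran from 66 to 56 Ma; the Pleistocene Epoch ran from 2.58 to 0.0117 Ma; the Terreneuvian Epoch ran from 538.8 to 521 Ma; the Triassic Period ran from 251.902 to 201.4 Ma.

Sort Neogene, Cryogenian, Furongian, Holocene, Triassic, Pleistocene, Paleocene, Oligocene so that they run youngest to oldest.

Holocene, then Pleistocene, then Neogene, then Oligocene, then Paleocene, then Triassic, then Furongian, then Cryogenian

Read off each span (Ma): Neogene 23.03–2.58; Cryogenian 720–635; Furongian 497–485.4; Holocene 0.0117–0; Triassic 251.902–201.4; Pleistocene 2.58–0.0117; Paleocene 66–56; Oligocene 33.9–23.03.
Larger Ma is older, so oldest→youngest is Cryogenian, Furongian, Triassic, Paleocene, Oligocene, Neogene, Pleistocene, Holocene; reverse it for youngest→oldest.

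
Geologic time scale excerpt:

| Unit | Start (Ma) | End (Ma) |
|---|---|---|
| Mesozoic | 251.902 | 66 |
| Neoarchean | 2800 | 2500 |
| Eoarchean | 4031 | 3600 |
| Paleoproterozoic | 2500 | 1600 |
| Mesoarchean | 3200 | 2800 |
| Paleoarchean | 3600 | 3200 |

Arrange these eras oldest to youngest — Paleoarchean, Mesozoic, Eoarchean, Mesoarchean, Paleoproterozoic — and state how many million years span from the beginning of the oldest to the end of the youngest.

Eoarchean → Paleoarchean → Mesoarchean → Paleoproterozoic → Mesozoic; total span 3965 Myr

From the excerpt: Paleoarchean 3600–3200; Mesozoic 251.902–66; Eoarchean 4031–3600; Mesoarchean 3200–2800; Paleoproterozoic 2500–1600 (Ma).
Larger Ma is earlier, so the oldest is Eoarchean and the youngest is Mesozoic; oldest to youngest: Eoarchean, Paleoarchean, Mesoarchean, Paleoproterozoic, Mesozoic.
Oldest start 4031 minus youngest end 66 gives 3965 Myr overall.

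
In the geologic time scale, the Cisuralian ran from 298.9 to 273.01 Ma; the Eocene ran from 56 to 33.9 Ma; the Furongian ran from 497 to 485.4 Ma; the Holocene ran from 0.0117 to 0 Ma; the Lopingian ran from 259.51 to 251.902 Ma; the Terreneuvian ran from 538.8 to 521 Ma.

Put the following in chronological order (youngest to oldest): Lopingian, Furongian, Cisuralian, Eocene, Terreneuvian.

The oldest of these is Terreneuvian (starts 538.8 Ma) and the youngest is Eocene (ends 33.9 Ma).
In between, by decreasing start age: Furongian (497), Cisuralian (298.9), Lopingian (259.51).
Listing youngest first means reversing that sequence.

Eocene, then Lopingian, then Cisuralian, then Furongian, then Terreneuvian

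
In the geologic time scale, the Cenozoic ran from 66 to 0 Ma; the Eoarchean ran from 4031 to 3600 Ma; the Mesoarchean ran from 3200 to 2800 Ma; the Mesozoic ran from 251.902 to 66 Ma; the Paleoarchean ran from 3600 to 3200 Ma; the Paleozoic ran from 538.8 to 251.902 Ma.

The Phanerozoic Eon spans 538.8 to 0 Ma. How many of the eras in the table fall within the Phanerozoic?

3

Eras inside 538.8–0 Ma: Paleozoic, Mesozoic, Cenozoic — 3 in total.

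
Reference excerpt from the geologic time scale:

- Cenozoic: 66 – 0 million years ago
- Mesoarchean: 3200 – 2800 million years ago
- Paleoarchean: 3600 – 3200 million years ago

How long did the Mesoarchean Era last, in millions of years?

400 million years

3200 − 2800 = 400 million years.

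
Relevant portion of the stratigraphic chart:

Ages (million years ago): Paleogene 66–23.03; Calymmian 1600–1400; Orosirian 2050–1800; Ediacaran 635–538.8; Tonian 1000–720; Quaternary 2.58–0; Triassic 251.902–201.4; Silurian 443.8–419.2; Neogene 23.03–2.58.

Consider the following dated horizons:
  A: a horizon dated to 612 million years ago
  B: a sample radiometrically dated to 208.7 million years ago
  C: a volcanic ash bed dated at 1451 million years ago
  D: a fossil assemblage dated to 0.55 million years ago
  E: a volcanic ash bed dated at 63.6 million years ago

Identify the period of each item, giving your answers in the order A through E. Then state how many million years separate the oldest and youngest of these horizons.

A: 612 Ma lies in 635–538.8 Ma, so Ediacaran.
B: 208.7 Ma lies in 251.902–201.4 Ma, so Triassic.
C: 1451 Ma lies in 1600–1400 Ma, so Calymmian.
D: 0.55 Ma lies in 2.58–0 Ma, so Quaternary.
E: 63.6 Ma lies in 66–23.03 Ma, so Paleogene.
Oldest = 1451 Ma, youngest = 0.55 Ma → span 1450.45 Myr.

A — Ediacaran; B — Triassic; C — Calymmian; D — Quaternary; E — Paleogene; span 1450.45 million years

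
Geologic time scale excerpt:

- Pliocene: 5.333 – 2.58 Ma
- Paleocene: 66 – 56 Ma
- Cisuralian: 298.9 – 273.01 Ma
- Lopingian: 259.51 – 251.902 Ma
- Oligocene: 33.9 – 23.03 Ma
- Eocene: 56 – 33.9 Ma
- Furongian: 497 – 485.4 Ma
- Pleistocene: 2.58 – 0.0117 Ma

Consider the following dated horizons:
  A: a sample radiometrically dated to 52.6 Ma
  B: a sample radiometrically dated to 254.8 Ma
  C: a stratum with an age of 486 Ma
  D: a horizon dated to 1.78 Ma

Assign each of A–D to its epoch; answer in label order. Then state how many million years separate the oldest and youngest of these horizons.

A — Eocene; B — Lopingian; C — Furongian; D — Pleistocene; span 484.22 million years

Match each age against the start–end ranges in the excerpt: A = 52.6 Ma → Eocene (56–33.9); B = 254.8 Ma → Lopingian (259.51–251.902); C = 486 Ma → Furongian (497–485.4); D = 1.78 Ma → Pleistocene (2.58–0.0117).
The largest age is 486 Ma and the smallest is 1.78 Ma; their difference is 484.22 Myr.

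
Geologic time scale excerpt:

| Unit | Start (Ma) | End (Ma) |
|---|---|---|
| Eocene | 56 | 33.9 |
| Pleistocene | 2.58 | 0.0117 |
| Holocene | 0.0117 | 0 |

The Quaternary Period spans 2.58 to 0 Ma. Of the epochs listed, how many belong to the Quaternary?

Epochs inside 2.58–0 Ma: Pleistocene, Holocene — 2 in total.

2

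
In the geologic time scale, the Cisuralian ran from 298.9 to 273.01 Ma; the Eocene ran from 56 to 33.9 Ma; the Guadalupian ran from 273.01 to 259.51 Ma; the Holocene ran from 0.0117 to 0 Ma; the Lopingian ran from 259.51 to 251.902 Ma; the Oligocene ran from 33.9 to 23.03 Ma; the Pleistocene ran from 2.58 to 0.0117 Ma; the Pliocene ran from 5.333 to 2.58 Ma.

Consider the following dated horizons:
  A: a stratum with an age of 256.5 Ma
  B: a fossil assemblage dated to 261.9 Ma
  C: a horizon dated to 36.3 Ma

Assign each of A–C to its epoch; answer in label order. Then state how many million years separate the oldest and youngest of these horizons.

Match each age against the start–end ranges in the excerpt: A = 256.5 Ma → Lopingian (259.51–251.902); B = 261.9 Ma → Guadalupian (273.01–259.51); C = 36.3 Ma → Eocene (56–33.9).
The largest age is 261.9 Ma and the smallest is 36.3 Ma; their difference is 225.6 Myr.

A — Lopingian; B — Guadalupian; C — Eocene; span 225.6 million years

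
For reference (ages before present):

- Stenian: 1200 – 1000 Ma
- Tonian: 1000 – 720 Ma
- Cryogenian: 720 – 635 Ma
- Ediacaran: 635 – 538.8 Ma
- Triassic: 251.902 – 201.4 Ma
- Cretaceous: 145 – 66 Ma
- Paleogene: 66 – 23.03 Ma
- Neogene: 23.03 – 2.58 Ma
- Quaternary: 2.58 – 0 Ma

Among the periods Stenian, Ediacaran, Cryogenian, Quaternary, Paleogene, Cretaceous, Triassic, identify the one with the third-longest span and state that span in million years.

Start − end for each: Stenian 1200 − 1000 = 200; Ediacaran 635 − 538.8 = 96.2; Cryogenian 720 − 635 = 85; Quaternary 2.58 − 0 = 2.58; Paleogene 66 − 23.03 = 42.97; Cretaceous 145 − 66 = 79; Triassic 251.902 − 201.4 = 50.502.
Ranking these from longest: Stenian > Ediacaran > Cryogenian > Cretaceous > Triassic > Paleogene > Quaternary.
Position 3 in that ranking is Cryogenian, which lasted 85 Myr.

Cryogenian, 85 million years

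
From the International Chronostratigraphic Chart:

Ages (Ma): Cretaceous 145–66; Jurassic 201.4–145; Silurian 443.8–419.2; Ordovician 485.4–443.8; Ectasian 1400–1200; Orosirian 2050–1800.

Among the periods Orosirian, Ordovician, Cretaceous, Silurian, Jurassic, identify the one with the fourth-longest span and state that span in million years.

Start − end for each: Orosirian 2050 − 1800 = 250; Ordovician 485.4 − 443.8 = 41.6; Cretaceous 145 − 66 = 79; Silurian 443.8 − 419.2 = 24.6; Jurassic 201.4 − 145 = 56.4.
Ranking these from longest: Orosirian > Cretaceous > Jurassic > Ordovician > Silurian.
Position 4 in that ranking is Ordovician, which lasted 41.6 Myr.

Ordovician, 41.6 million years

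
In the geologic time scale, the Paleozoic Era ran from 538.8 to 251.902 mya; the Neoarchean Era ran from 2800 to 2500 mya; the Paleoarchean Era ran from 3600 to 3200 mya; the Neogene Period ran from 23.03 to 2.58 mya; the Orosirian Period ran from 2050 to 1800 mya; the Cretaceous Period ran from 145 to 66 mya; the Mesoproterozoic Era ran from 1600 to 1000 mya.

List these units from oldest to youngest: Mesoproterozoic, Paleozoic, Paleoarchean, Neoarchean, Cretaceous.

Sorting by start age (descending Ma, since larger Ma = older): Paleoarchean began 3600, Neoarchean began 2800, Mesoproterozoic began 1600, Paleozoic began 538.8, Cretaceous began 145.

Paleoarchean, then Neoarchean, then Mesoproterozoic, then Paleozoic, then Cretaceous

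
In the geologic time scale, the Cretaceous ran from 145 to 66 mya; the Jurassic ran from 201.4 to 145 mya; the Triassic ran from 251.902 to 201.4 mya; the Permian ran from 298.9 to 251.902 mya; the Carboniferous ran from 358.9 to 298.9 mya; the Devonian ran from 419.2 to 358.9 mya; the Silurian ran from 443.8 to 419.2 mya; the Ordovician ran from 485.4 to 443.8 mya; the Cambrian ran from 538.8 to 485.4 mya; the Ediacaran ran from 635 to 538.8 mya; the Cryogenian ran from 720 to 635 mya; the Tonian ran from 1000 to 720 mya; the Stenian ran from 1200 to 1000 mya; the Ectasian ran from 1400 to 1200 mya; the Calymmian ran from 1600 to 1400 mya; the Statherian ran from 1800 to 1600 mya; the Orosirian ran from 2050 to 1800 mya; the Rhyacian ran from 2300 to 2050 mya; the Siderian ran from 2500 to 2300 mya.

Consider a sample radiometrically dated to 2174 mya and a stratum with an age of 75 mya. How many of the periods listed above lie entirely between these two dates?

The older date is 2174 Ma and the younger is 75 Ma.
Periods with start < 2174 and end > 75 Ma: Orosirian (2050–1800), Statherian (1800–1600), Calymmian (1600–1400), Ectasian (1400–1200), Stenian (1200–1000), Tonian (1000–720), Cryogenian (720–635), Ediacaran (635–538.8), Cambrian (538.8–485.4), Ordovician (485.4–443.8), Silurian (443.8–419.2), Devonian (419.2–358.9), Carboniferous (358.9–298.9), Permian (298.9–251.902), Triassic (251.902–201.4), Jurassic (201.4–145).
That is 16 complete periods.

16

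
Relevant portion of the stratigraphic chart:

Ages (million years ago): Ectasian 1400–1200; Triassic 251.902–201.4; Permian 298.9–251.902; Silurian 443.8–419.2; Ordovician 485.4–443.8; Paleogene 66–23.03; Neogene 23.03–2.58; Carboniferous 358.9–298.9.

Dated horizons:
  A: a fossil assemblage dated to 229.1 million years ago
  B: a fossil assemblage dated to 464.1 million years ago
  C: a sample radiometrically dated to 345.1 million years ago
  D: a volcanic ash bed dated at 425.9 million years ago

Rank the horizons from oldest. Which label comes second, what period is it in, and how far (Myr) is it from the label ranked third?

D, in the Silurian; 80.8 million years to C

Sorted oldest-first by Ma: B (464.1), D (425.9), C (345.1), A (229.1).
The second oldest is D at 425.9 Ma, which lies in 443.8–419.2 Ma: the Silurian.
The third oldest is C at 345.1 Ma; separation = |425.9 − 345.1| = 80.8 Myr.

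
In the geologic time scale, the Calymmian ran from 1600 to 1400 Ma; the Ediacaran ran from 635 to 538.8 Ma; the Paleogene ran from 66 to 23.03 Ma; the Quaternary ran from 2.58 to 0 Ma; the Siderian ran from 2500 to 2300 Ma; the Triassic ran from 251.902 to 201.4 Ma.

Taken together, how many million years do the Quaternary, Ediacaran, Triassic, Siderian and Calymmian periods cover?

Duration is start − end for each: (2.58 − 0) + (635 − 538.8) + (251.902 − 201.4) + (2500 − 2300) + (1600 − 1400).
That is 2.58 + 96.2 + 50.502 + 200 + 200, which totals 549.282 million years.

549.282 million years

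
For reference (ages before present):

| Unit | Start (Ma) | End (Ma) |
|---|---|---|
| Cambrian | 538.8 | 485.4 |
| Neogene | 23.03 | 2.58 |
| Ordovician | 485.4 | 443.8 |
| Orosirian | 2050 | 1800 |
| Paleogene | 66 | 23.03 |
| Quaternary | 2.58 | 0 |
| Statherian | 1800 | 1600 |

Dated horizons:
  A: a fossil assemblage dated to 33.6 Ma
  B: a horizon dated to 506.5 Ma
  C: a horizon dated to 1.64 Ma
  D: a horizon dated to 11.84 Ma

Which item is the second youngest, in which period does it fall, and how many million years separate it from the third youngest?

D, in the Neogene; 21.76 million years to A

Smaller Ma means younger, so youngest first: C 1.64 < D 11.84 < A 33.6 < B 506.5.
Counting 2 along gives D (11.84 Ma); the excerpt puts that inside the Neogene, 23.03–2.58 Ma.
Next in line is A (33.6 Ma), and 33.6 − 11.84 = 21.76 Myr.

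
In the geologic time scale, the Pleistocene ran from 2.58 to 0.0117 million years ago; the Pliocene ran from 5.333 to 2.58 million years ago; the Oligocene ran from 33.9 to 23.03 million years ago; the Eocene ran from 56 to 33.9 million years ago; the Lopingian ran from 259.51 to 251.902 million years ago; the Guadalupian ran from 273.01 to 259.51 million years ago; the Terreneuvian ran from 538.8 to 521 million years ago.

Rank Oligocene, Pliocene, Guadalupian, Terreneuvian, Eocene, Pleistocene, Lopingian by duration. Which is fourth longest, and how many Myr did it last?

Durations: Oligocene 10.87; Pliocene 2.753; Guadalupian 13.5; Terreneuvian 17.8; Eocene 22.1; Pleistocene 2.5683; Lopingian 7.608 Myr.
Sorted longest-first: Eocene (22.1), Terreneuvian (17.8), Guadalupian (13.5), Oligocene (10.87), Lopingian (7.608), Pliocene (2.753), Pleistocene (2.5683).
The fourth longest is Oligocene at 10.87 Myr.

Oligocene, 10.87 million years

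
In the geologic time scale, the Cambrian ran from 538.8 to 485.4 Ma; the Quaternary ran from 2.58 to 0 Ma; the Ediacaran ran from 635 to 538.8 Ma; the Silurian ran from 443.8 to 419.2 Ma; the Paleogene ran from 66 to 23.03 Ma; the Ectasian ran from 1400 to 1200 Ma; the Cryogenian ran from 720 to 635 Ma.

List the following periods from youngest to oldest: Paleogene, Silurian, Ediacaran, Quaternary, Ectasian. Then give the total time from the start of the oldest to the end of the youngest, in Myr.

Start ages (Ma): Ectasian 1400, Ediacaran 635, Silurian 443.8, Paleogene 66, Quaternary 2.58.
Ordered youngest to oldest: Quaternary, Paleogene, Silurian, Ediacaran, Ectasian.
Span = 1400 − 0 = 1400 Myr.

Quaternary, Paleogene, Silurian, Ediacaran, Ectasian; total span 1400 Myr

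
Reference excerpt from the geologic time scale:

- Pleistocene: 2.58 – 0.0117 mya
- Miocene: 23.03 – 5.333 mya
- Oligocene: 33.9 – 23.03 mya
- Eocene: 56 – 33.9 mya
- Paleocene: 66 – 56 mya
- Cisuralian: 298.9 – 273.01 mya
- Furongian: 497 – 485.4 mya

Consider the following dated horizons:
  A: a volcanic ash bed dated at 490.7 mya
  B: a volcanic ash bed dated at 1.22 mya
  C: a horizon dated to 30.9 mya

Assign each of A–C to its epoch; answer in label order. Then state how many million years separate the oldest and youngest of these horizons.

A — Furongian; B — Pleistocene; C — Oligocene; span 489.48 million years

A: 490.7 Ma lies in 497–485.4 Ma, so Furongian.
B: 1.22 Ma lies in 2.58–0.0117 Ma, so Pleistocene.
C: 30.9 Ma lies in 33.9–23.03 Ma, so Oligocene.
Oldest = 490.7 Ma, youngest = 1.22 Ma → span 489.48 Myr.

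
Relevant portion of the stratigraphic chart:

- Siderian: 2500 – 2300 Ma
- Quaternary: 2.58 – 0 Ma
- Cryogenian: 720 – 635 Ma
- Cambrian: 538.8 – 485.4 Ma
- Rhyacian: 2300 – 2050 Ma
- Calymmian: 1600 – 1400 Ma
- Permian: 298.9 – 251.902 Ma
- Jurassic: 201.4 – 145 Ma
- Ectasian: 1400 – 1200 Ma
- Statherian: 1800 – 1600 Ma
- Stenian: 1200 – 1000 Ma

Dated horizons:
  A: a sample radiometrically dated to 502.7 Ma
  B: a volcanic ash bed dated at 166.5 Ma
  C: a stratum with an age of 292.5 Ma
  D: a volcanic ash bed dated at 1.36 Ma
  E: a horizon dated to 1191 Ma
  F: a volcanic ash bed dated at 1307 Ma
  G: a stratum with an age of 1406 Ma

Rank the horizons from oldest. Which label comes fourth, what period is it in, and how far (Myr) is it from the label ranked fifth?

Larger Ma means older, so oldest first: G 1406 > F 1307 > E 1191 > A 502.7 > C 292.5 > B 166.5 > D 1.36.
Counting 4 along gives A (502.7 Ma); the excerpt puts that inside the Cambrian, 538.8–485.4 Ma.
Next in line is C (292.5 Ma), and 502.7 − 292.5 = 210.2 Myr.

A, in the Cambrian; 210.2 million years to C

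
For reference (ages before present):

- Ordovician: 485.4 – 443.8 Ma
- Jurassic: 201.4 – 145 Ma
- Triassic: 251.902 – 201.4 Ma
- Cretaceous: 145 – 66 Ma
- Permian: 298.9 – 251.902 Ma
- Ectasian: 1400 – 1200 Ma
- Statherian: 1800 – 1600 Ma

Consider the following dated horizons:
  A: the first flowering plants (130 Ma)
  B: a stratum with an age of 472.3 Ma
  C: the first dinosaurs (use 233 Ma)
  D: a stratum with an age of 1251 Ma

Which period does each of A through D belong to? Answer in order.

A — Cretaceous; B — Ordovician; C — Triassic; D — Ectasian

Match each age against the start–end ranges in the excerpt: A = 130 Ma → Cretaceous (145–66); B = 472.3 Ma → Ordovician (485.4–443.8); C = 233 Ma → Triassic (251.902–201.4); D = 1251 Ma → Ectasian (1400–1200).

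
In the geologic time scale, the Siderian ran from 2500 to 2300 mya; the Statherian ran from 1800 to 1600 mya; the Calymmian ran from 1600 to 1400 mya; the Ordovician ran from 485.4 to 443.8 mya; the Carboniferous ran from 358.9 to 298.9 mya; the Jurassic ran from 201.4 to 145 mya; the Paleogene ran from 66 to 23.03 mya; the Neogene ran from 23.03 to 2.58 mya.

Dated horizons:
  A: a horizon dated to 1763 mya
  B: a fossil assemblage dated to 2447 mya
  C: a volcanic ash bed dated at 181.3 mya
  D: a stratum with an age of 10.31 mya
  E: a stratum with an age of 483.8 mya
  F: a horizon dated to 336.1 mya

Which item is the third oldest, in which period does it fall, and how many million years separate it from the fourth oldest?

E, in the Ordovician; 147.7 million years to F

Sorted oldest-first by Ma: B (2447), A (1763), E (483.8), F (336.1), C (181.3), D (10.31).
The third oldest is E at 483.8 Ma, which lies in 485.4–443.8 Ma: the Ordovician.
The fourth oldest is F at 336.1 Ma; separation = |483.8 − 336.1| = 147.7 Myr.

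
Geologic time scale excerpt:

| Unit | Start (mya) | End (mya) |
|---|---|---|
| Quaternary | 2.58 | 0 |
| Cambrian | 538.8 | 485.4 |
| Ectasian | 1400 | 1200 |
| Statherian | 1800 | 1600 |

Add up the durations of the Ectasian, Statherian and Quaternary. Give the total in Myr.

Duration is start − end for each: (1400 − 1200) + (1800 − 1600) + (2.58 − 0).
That is 200 + 200 + 2.58, which totals 402.58 million years.

402.58 million years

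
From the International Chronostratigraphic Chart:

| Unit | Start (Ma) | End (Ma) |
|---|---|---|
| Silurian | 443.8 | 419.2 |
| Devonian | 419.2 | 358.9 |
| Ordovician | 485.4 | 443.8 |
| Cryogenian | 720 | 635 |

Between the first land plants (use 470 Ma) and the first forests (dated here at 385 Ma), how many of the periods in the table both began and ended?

1

The older date is 470 Ma and the younger is 385 Ma.
Periods with start < 470 and end > 385 Ma: Silurian (443.8–419.2).
That is 1 complete period.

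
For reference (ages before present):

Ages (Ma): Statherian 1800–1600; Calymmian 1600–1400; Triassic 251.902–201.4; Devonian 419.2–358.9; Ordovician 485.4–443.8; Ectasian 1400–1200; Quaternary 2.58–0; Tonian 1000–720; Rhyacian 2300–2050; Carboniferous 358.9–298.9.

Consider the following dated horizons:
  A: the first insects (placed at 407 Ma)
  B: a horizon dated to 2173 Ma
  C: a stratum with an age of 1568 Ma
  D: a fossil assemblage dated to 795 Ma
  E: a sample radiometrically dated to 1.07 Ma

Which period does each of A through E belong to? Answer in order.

A — Devonian; B — Rhyacian; C — Calymmian; D — Tonian; E — Quaternary

A: 407 Ma lies in 419.2–358.9 Ma, so Devonian.
B: 2173 Ma lies in 2300–2050 Ma, so Rhyacian.
C: 1568 Ma lies in 1600–1400 Ma, so Calymmian.
D: 795 Ma lies in 1000–720 Ma, so Tonian.
E: 1.07 Ma lies in 2.58–0 Ma, so Quaternary.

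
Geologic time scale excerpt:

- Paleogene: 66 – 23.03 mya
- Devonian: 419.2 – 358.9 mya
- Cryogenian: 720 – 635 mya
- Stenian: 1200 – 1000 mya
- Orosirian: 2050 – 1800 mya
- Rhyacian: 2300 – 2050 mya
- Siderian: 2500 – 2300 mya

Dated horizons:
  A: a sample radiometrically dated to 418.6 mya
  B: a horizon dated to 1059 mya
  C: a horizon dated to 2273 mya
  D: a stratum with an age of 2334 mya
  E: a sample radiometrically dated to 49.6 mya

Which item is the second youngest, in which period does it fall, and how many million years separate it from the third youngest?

A, in the Devonian; 640.4 million years to B

Smaller Ma means younger, so youngest first: E 49.6 < A 418.6 < B 1059 < C 2273 < D 2334.
Counting 2 along gives A (418.6 Ma); the excerpt puts that inside the Devonian, 419.2–358.9 Ma.
Next in line is B (1059 Ma), and 1059 − 418.6 = 640.4 Myr.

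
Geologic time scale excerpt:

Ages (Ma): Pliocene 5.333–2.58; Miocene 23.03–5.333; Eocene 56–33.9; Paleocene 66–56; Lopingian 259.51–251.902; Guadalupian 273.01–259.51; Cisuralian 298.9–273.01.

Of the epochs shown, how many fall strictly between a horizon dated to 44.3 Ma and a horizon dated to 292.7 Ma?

292.7 Ma sits inside the Cisuralian (298.9–273.01) and 44.3 Ma inside the Eocene (56–33.9); neither of those is wholly between the two dates.
The listed epochs lying completely between them are Guadalupian, Lopingian, Paleocene — 3 in all.

3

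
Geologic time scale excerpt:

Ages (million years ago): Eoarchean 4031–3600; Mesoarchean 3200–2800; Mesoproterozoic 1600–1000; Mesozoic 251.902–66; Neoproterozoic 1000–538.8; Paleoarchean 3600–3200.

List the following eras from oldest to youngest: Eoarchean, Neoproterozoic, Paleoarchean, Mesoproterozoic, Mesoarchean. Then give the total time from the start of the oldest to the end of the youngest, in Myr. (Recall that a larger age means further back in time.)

Start ages (Ma): Eoarchean 4031, Paleoarchean 3600, Mesoarchean 3200, Mesoproterozoic 1600, Neoproterozoic 1000.
Ordered oldest to youngest: Eoarchean, Paleoarchean, Mesoarchean, Mesoproterozoic, Neoproterozoic.
Span = 4031 − 538.8 = 3492.2 Myr.

Eoarchean → Paleoarchean → Mesoarchean → Mesoproterozoic → Neoproterozoic; total span 3492.2 Myr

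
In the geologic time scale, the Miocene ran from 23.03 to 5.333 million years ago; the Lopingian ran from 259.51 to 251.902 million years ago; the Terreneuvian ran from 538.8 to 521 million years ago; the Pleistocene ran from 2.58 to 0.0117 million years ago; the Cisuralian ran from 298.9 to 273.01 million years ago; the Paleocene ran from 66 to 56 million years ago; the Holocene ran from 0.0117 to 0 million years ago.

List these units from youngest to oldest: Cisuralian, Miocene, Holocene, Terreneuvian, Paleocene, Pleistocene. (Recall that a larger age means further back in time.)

Holocene, Pleistocene, Miocene, Paleocene, Cisuralian, Terreneuvian

Read off each span (Ma): Cisuralian 298.9–273.01; Miocene 23.03–5.333; Holocene 0.0117–0; Terreneuvian 538.8–521; Paleocene 66–56; Pleistocene 2.58–0.0117.
Larger Ma is older, so oldest→youngest is Terreneuvian, Cisuralian, Paleocene, Miocene, Pleistocene, Holocene; reverse it for youngest→oldest.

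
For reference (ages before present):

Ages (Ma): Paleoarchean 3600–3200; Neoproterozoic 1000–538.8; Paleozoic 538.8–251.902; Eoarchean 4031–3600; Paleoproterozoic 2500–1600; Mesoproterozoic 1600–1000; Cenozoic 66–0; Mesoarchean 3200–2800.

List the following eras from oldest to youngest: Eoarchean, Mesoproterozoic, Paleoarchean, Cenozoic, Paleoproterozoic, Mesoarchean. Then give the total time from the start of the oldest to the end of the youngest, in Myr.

Eoarchean → Paleoarchean → Mesoarchean → Paleoproterozoic → Mesoproterozoic → Cenozoic; total span 4031 Myr

From the excerpt: Eoarchean 4031–3600; Mesoproterozoic 1600–1000; Paleoarchean 3600–3200; Cenozoic 66–0; Paleoproterozoic 2500–1600; Mesoarchean 3200–2800 (Ma).
Larger Ma is earlier, so the oldest is Eoarchean and the youngest is Cenozoic; oldest to youngest: Eoarchean, Paleoarchean, Mesoarchean, Paleoproterozoic, Mesoproterozoic, Cenozoic.
Oldest start 4031 minus youngest end 0 gives 4031 Myr overall.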